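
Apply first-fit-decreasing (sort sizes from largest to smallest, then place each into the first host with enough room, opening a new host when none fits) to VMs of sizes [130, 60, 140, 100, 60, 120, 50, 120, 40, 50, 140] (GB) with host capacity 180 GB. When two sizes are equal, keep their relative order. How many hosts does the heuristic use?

6

Sorted descending: 140, 140, 130, 120, 120, 100, 60, 60, 50, 50, 40.
  140 → host 1 (new)  [load 140/180]
  140 → host 2 (new)  [load 140/180]
  130 → host 3 (new)  [load 130/180]
  120 → host 4 (new)  [load 120/180]
  120 → host 5 (new)  [load 120/180]
  100 → host 6 (new)  [load 100/180]
  60 → host 4  [load 180/180]
  60 → host 5  [load 180/180]
  50 → host 3  [load 180/180]
  50 → host 6  [load 150/180]
  40 → host 1  [load 180/180]
6 hosts opened.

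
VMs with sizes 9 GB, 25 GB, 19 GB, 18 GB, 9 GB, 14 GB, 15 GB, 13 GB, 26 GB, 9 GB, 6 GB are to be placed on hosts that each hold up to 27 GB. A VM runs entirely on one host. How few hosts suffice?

Total = 26 + 25 + 19 + 18 + 15 + 14 + 13 + 9 + 9 + 9 + 6 = 163 GB.
Lower bound: ⌈163/27⌉ = 7 hosts.
A packing using 7 hosts:
  host 1: 26 = 26
  host 2: 25 = 25
  host 3: 19 + 6 = 25
  host 4: 18 + 9 = 27
  host 5: 15 + 9 = 24
  host 6: 14 + 13 = 27
  host 7: 9 = 9
This matches the lower bound, so 7 is optimal.

7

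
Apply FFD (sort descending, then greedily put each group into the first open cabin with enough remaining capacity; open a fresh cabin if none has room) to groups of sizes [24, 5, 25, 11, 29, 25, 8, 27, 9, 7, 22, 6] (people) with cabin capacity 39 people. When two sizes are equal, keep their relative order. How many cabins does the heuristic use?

6

Sorted descending: 29, 27, 25, 25, 24, 22, 11, 9, 8, 7, 6, 5.
  29 → cabin 1 (new)  [load 29/39]
  27 → cabin 2 (new)  [load 27/39]
  25 → cabin 3 (new)  [load 25/39]
  25 → cabin 4 (new)  [load 25/39]
  24 → cabin 5 (new)  [load 24/39]
  22 → cabin 6 (new)  [load 22/39]
  11 → cabin 2  [load 38/39]
  9 → cabin 1  [load 38/39]
  8 → cabin 3  [load 33/39]
  7 → cabin 4  [load 32/39]
  6 → cabin 3  [load 39/39]
  5 → cabin 4  [load 37/39]
6 cabins opened.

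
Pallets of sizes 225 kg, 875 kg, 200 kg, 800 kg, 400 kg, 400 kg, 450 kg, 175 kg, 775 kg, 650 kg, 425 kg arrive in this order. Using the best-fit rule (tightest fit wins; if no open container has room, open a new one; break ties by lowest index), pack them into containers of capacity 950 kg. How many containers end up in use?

  225 → container 1 (new)  [load 225/950]
  875 → container 2 (new)  [load 875/950]
  200 → container 1  [load 425/950]
  800 → container 3 (new)  [load 800/950]
  400 → container 1  [load 825/950]
  400 → container 4 (new)  [load 400/950]
  450 → container 4  [load 850/950]
  175 → container 5 (new)  [load 175/950]
  775 → container 5  [load 950/950]
  650 → container 6 (new)  [load 650/950]
  425 → container 7 (new)  [load 425/950]
7 containers opened.

7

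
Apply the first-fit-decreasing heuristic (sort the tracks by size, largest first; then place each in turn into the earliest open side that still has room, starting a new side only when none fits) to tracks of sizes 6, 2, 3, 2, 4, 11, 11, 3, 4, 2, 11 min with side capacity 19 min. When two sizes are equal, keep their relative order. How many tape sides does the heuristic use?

Sorted descending: 11, 11, 11, 6, 4, 4, 3, 3, 2, 2, 2.
  11 → side 1 (new)  [load 11/19]
  11 → side 2 (new)  [load 11/19]
  11 → side 3 (new)  [load 11/19]
  6 → side 1  [load 17/19]
  4 → side 2  [load 15/19]
  4 → side 2  [load 19/19]
  3 → side 3  [load 14/19]
  3 → side 3  [load 17/19]
  2 → side 1  [load 19/19]
  2 → side 3  [load 19/19]
  2 → side 4 (new)  [load 2/19]
4 tape sides opened.

4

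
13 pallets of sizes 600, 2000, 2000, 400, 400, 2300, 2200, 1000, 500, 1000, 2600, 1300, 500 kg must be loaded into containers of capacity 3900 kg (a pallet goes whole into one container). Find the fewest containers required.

5

Total = 2600 + 2300 + 2200 + 2000 + 2000 + 1300 + 1000 + 1000 + 600 + 500 + 500 + 400 + 400 = 16800 kg.
Lower bound: ⌈16800/3900⌉ = 5 containers.
A packing using 5 containers:
  container 1: 2600 + 1300 = 3900
  container 2: 2300 + 1000 + 600 = 3900
  container 3: 2200 + 1000 + 500 = 3700
  container 4: 2000 + 500 + 400 + 400 = 3300
  container 5: 2000 = 2000
This matches the lower bound, so 5 is optimal.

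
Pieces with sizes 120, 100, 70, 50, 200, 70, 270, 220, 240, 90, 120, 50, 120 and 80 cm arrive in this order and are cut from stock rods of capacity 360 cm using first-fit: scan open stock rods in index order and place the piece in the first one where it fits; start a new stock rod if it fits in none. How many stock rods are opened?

  120 → stock rod 1 (new)  [load 120/360]
  100 → stock rod 1  [load 220/360]
  70 → stock rod 1  [load 290/360]
  50 → stock rod 1  [load 340/360]
  200 → stock rod 2 (new)  [load 200/360]
  70 → stock rod 2  [load 270/360]
  270 → stock rod 3 (new)  [load 270/360]
  220 → stock rod 4 (new)  [load 220/360]
  240 → stock rod 5 (new)  [load 240/360]
  90 → stock rod 2  [load 360/360]
  120 → stock rod 4  [load 340/360]
  50 → stock rod 3  [load 320/360]
  120 → stock rod 5  [load 360/360]
  80 → stock rod 6 (new)  [load 80/360]
6 stock rods opened.

6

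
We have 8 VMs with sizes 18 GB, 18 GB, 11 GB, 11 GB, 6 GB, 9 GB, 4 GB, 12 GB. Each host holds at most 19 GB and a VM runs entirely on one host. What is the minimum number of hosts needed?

Total = 18 + 18 + 12 + 11 + 11 + 9 + 6 + 4 = 89 GB.
Lower bound: ⌈89/19⌉ = 5 hosts.
A packing using 6 hosts:
  host 1: 18 = 18
  host 2: 18 = 18
  host 3: 12 + 6 = 18
  host 4: 11 + 4 = 15
  host 5: 11 = 11
  host 6: 9 = 9
No arrangement into 5 hosts stays within capacity, so 6 is optimal.

6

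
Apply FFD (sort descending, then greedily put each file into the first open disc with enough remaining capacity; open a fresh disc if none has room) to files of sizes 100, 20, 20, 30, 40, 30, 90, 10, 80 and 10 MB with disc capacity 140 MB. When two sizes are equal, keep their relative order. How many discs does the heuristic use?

Sorted descending: 100, 90, 80, 40, 30, 30, 20, 20, 10, 10.
  100 → disc 1 (new)  [load 100/140]
  90 → disc 2 (new)  [load 90/140]
  80 → disc 3 (new)  [load 80/140]
  40 → disc 1  [load 140/140]
  30 → disc 2  [load 120/140]
  30 → disc 3  [load 110/140]
  20 → disc 2  [load 140/140]
  20 → disc 3  [load 130/140]
  10 → disc 3  [load 140/140]
  10 → disc 4 (new)  [load 10/140]
4 discs opened.

4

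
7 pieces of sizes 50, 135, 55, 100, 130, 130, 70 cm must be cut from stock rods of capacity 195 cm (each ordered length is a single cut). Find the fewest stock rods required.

4

Total = 135 + 130 + 130 + 100 + 70 + 55 + 50 = 670 cm.
Lower bound: ⌈670/195⌉ = 4 stock rods.
A packing using 4 stock rods:
  stock rod 1: 135 + 55 = 190
  stock rod 2: 130 + 50 = 180
  stock rod 3: 130 = 130
  stock rod 4: 100 + 70 = 170
This matches the lower bound, so 4 is optimal.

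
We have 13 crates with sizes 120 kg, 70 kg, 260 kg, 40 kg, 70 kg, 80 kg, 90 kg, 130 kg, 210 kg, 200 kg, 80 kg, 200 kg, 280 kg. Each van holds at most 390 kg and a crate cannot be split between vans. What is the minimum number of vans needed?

5

Total = 280 + 260 + 210 + 200 + 200 + 130 + 120 + 90 + 80 + 80 + 70 + 70 + 40 = 1830 kg.
Lower bound: ⌈1830/390⌉ = 5 vans.
A packing using 5 vans:
  van 1: 280 + 90 = 370
  van 2: 260 + 130 = 390
  van 3: 210 + 120 + 40 = 370
  van 4: 200 + 80 + 80 = 360
  van 5: 200 + 70 + 70 = 340
This matches the lower bound, so 5 is optimal.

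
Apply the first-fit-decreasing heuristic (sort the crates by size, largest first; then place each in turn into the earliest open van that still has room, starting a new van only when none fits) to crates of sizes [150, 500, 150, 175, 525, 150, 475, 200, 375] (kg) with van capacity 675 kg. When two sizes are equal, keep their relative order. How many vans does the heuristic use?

Sorted descending: 525, 500, 475, 375, 200, 175, 150, 150, 150.
  525 → van 1 (new)  [load 525/675]
  500 → van 2 (new)  [load 500/675]
  475 → van 3 (new)  [load 475/675]
  375 → van 4 (new)  [load 375/675]
  200 → van 3  [load 675/675]
  175 → van 2  [load 675/675]
  150 → van 1  [load 675/675]
  150 → van 4  [load 525/675]
  150 → van 4  [load 675/675]
4 vans opened.

4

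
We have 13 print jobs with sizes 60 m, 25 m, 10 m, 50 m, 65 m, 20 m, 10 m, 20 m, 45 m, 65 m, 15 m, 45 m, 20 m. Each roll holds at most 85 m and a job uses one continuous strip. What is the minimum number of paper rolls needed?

6

Total = 65 + 65 + 60 + 50 + 45 + 45 + 25 + 20 + 20 + 20 + 15 + 10 + 10 = 450 m.
Lower bound: ⌈450/85⌉ = 6 paper rolls.
A packing using 6 paper rolls:
  roll 1: 65 + 20 = 85
  roll 2: 65 + 20 = 85
  roll 3: 60 + 25 = 85
  roll 4: 50 + 20 + 15 = 85
  roll 5: 45 + 10 + 10 = 65
  roll 6: 45 = 45
This matches the lower bound, so 6 is optimal.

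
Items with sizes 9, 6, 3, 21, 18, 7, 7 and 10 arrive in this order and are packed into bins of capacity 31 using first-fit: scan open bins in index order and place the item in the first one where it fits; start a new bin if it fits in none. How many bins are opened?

  9 → bin 1 (new)  [load 9/31]
  6 → bin 1  [load 15/31]
  3 → bin 1  [load 18/31]
  21 → bin 2 (new)  [load 21/31]
  18 → bin 3 (new)  [load 18/31]
  7 → bin 1  [load 25/31]
  7 → bin 2  [load 28/31]
  10 → bin 3  [load 28/31]
3 bins opened.

3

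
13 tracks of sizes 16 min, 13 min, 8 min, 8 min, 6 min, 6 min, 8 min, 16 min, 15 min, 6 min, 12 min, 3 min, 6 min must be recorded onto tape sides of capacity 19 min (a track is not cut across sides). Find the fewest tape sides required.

Total = 16 + 16 + 15 + 13 + 12 + 8 + 8 + 8 + 6 + 6 + 6 + 6 + 3 = 123 min.
Lower bound: ⌈123/19⌉ = 7 tape sides.
A packing using 8 tape sides:
  side 1: 16 + 3 = 19
  side 2: 16 = 16
  side 3: 15 = 15
  side 4: 13 + 6 = 19
  side 5: 12 + 6 = 18
  side 6: 8 + 8 = 16
  side 7: 8 + 6 = 14
  side 8: 6 = 6
No arrangement into 7 tape sides stays within capacity, so 8 is optimal.

8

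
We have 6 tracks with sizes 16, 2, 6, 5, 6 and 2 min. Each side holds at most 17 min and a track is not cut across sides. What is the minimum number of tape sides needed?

Total = 16 + 6 + 6 + 5 + 2 + 2 = 37 min.
Lower bound: ⌈37/17⌉ = 3 tape sides.
A packing using 3 tape sides:
  side 1: 16 = 16
  side 2: 6 + 6 + 5 = 17
  side 3: 2 + 2 = 4
This matches the lower bound, so 3 is optimal.

3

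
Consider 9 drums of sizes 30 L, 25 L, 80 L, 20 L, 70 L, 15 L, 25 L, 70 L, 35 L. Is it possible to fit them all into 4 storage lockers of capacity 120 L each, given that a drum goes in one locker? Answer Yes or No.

Yes

A valid assignment using 4 storage lockers:
  locker 1: 80 + 35 = 115
  locker 2: 70 + 30 + 20 = 120
  locker 3: 70 + 25 + 25 = 120
  locker 4: 15 = 15
Every load is within 120 L, so 4 storage lockers suffice.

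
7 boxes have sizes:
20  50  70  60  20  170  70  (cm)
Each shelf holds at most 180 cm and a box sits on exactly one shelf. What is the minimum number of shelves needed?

3

Total = 170 + 70 + 70 + 60 + 50 + 20 + 20 = 460 cm.
Lower bound: ⌈460/180⌉ = 3 shelves.
A packing using 3 shelves:
  shelf 1: 170 = 170
  shelf 2: 70 + 70 + 20 + 20 = 180
  shelf 3: 60 + 50 = 110
This matches the lower bound, so 3 is optimal.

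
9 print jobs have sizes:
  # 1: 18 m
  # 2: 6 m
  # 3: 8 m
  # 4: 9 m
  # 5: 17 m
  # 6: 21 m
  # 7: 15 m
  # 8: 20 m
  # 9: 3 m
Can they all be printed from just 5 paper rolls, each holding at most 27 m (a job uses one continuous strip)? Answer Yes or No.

A valid assignment using 5 paper rolls:
  roll 1: 21 + 6 = 27
  roll 2: 20 + 3 = 23
  roll 3: 18 + 9 = 27
  roll 4: 17 + 8 = 25
  roll 5: 15 = 15
Every load is within 27 m, so 5 paper rolls suffice.

Yes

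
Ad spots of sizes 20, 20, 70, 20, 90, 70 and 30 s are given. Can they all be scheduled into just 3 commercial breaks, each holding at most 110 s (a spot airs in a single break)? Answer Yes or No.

A valid assignment using 3 commercial breaks:
  break 1: 90 + 20 = 110
  break 2: 70 + 30 = 100
  break 3: 70 + 20 + 20 = 110
Every load is within 110 s, so 3 commercial breaks suffice.

Yes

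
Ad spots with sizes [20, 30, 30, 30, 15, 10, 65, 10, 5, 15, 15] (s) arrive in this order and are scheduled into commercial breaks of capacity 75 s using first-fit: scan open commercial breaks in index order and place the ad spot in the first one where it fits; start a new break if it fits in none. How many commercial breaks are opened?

4

  20 → break 1 (new)  [load 20/75]
  30 → break 1  [load 50/75]
  30 → break 2 (new)  [load 30/75]
  30 → break 2  [load 60/75]
  15 → break 1  [load 65/75]
  10 → break 1  [load 75/75]
  65 → break 3 (new)  [load 65/75]
  10 → break 2  [load 70/75]
  5 → break 2  [load 75/75]
  15 → break 4 (new)  [load 15/75]
  15 → break 4  [load 30/75]
4 commercial breaks opened.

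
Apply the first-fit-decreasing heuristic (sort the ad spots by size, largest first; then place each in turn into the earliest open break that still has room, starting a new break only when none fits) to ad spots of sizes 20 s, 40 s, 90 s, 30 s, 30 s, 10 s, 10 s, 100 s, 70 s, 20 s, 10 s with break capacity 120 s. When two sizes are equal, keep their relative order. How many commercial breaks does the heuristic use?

Sorted descending: 100, 90, 70, 40, 30, 30, 20, 20, 10, 10, 10.
  100 → break 1 (new)  [load 100/120]
  90 → break 2 (new)  [load 90/120]
  70 → break 3 (new)  [load 70/120]
  40 → break 3  [load 110/120]
  30 → break 2  [load 120/120]
  30 → break 4 (new)  [load 30/120]
  20 → break 1  [load 120/120]
  20 → break 4  [load 50/120]
  10 → break 3  [load 120/120]
  10 → break 4  [load 60/120]
  10 → break 4  [load 70/120]
4 commercial breaks opened.

4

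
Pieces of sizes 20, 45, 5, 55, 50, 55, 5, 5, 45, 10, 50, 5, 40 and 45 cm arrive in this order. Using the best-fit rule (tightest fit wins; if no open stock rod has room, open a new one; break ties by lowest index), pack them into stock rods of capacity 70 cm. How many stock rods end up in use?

  20 → stock rod 1 (new)  [load 20/70]
  45 → stock rod 1  [load 65/70]
  5 → stock rod 1  [load 70/70]
  55 → stock rod 2 (new)  [load 55/70]
  50 → stock rod 3 (new)  [load 50/70]
  55 → stock rod 4 (new)  [load 55/70]
  5 → stock rod 2  [load 60/70]
  5 → stock rod 2  [load 65/70]
  45 → stock rod 5 (new)  [load 45/70]
  10 → stock rod 4  [load 65/70]
  50 → stock rod 6 (new)  [load 50/70]
  5 → stock rod 2  [load 70/70]
  40 → stock rod 7 (new)  [load 40/70]
  45 → stock rod 8 (new)  [load 45/70]
8 stock rods opened.

8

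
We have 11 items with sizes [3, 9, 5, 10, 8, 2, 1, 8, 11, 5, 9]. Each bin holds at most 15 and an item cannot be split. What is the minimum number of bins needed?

6

Total = 11 + 10 + 9 + 9 + 8 + 8 + 5 + 5 + 3 + 2 + 1 = 71.
Lower bound: ⌈71/15⌉ = 5 bins.
Also, 6 items each exceed 15/2, and no two of those can share a bin, so at least 6 bins are needed.
A packing using 6 bins:
  bin 1: 11 + 3 + 1 = 15
  bin 2: 10 + 5 = 15
  bin 3: 9 + 5 = 14
  bin 4: 9 + 2 = 11
  bin 5: 8 = 8
  bin 6: 8 = 8
This matches the lower bound, so 6 is optimal.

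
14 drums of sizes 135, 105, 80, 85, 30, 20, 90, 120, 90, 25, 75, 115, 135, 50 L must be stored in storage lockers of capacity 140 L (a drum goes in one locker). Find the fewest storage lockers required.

10

Total = 135 + 135 + 120 + 115 + 105 + 90 + 90 + 85 + 80 + 75 + 50 + 30 + 25 + 20 = 1155 L.
Lower bound: ⌈1155/140⌉ = 9 storage lockers.
Also, 10 drums each exceed 70 L, and no two of those can share a locker, so at least 10 storage lockers are needed.
A packing using 10 storage lockers:
  locker 1: 135 = 135
  locker 2: 135 = 135
  locker 3: 120 + 20 = 140
  locker 4: 115 + 25 = 140
  locker 5: 105 + 30 = 135
  locker 6: 90 + 50 = 140
  locker 7: 90 = 90
  locker 8: 85 = 85
  locker 9: 80 = 80
  locker 10: 75 = 75
This matches the lower bound, so 10 is optimal.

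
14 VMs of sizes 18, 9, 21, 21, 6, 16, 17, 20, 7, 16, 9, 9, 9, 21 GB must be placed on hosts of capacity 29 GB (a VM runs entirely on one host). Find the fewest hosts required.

8

Total = 21 + 21 + 21 + 20 + 18 + 17 + 16 + 16 + 9 + 9 + 9 + 9 + 7 + 6 = 199 GB.
Lower bound: ⌈199/29⌉ = 7 hosts.
Also, 8 VMs each exceed 29/2 GB, and no two of those can share a host, so at least 8 hosts are needed.
A packing using 8 hosts:
  host 1: 21 + 7 = 28
  host 2: 21 + 6 = 27
  host 3: 21 = 21
  host 4: 20 + 9 = 29
  host 5: 18 + 9 = 27
  host 6: 17 + 9 = 26
  host 7: 16 + 9 = 25
  host 8: 16 = 16
This matches the lower bound, so 8 is optimal.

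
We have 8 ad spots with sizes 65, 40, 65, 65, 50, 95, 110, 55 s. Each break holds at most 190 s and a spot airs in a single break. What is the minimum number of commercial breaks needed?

Total = 110 + 95 + 65 + 65 + 65 + 55 + 50 + 40 = 545 s.
Lower bound: ⌈545/190⌉ = 3 commercial breaks.
A packing using 3 commercial breaks:
  break 1: 110 + 65 = 175
  break 2: 95 + 55 + 40 = 190
  break 3: 65 + 65 + 50 = 180
This matches the lower bound, so 3 is optimal.

3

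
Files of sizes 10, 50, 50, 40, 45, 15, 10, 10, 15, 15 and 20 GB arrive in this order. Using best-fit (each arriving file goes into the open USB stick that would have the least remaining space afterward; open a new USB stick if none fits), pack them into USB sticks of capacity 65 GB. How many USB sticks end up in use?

5

  10 → USB stick 1 (new)  [load 10/65]
  50 → USB stick 1  [load 60/65]
  50 → USB stick 2 (new)  [load 50/65]
  40 → USB stick 3 (new)  [load 40/65]
  45 → USB stick 4 (new)  [load 45/65]
  15 → USB stick 2  [load 65/65]
  10 → USB stick 4  [load 55/65]
  10 → USB stick 4  [load 65/65]
  15 → USB stick 3  [load 55/65]
  15 → USB stick 5 (new)  [load 15/65]
  20 → USB stick 5  [load 35/65]
5 USB sticks opened.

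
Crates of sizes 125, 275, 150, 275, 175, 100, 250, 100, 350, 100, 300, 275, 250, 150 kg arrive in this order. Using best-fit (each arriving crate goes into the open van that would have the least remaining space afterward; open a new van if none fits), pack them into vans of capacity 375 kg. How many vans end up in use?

  125 → van 1 (new)  [load 125/375]
  275 → van 2 (new)  [load 275/375]
  150 → van 1  [load 275/375]
  275 → van 3 (new)  [load 275/375]
  175 → van 4 (new)  [load 175/375]
  100 → van 1  [load 375/375]
  250 → van 5 (new)  [load 250/375]
  100 → van 2  [load 375/375]
  350 → van 6 (new)  [load 350/375]
  100 → van 3  [load 375/375]
  300 → van 7 (new)  [load 300/375]
  275 → van 8 (new)  [load 275/375]
  250 → van 9 (new)  [load 250/375]
  150 → van 4  [load 325/375]
9 vans opened.

9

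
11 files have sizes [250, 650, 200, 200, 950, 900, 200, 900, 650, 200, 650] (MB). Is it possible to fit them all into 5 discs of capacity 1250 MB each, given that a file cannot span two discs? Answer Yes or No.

Total = 5750 MB; ⌈5750/1250⌉ = 5.
6 files each exceed half the capacity and cannot share a disc, forcing at least 6 discs.
At least 6 discs are required, but only 5 are allowed.

No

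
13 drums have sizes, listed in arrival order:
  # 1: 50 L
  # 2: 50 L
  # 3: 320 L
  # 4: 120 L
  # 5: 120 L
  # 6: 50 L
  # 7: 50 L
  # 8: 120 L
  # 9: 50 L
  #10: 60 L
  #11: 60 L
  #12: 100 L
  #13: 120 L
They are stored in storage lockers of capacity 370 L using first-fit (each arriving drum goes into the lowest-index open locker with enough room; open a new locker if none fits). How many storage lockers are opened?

4

  50 → locker 1 (new)  [load 50/370]
  50 → locker 1  [load 100/370]
  320 → locker 2 (new)  [load 320/370]
  120 → locker 1  [load 220/370]
  120 → locker 1  [load 340/370]
  50 → locker 2  [load 370/370]
  50 → locker 3 (new)  [load 50/370]
  120 → locker 3  [load 170/370]
  50 → locker 3  [load 220/370]
  60 → locker 3  [load 280/370]
  60 → locker 3  [load 340/370]
  100 → locker 4 (new)  [load 100/370]
  120 → locker 4  [load 220/370]
4 storage lockers opened.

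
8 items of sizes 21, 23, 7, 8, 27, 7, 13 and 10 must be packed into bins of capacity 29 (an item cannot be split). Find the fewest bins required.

Total = 27 + 23 + 21 + 13 + 10 + 8 + 7 + 7 = 116.
Lower bound: ⌈116/29⌉ = 4 bins.
A packing using 5 bins:
  bin 1: 27 = 27
  bin 2: 23 = 23
  bin 3: 21 + 8 = 29
  bin 4: 13 + 10 = 23
  bin 5: 7 + 7 = 14
No arrangement into 4 bins stays within capacity, so 5 is optimal.

5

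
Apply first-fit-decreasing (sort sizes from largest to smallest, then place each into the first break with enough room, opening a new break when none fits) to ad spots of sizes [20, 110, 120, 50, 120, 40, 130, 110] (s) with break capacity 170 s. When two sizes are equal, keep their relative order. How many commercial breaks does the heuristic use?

Sorted descending: 130, 120, 120, 110, 110, 50, 40, 20.
  130 → break 1 (new)  [load 130/170]
  120 → break 2 (new)  [load 120/170]
  120 → break 3 (new)  [load 120/170]
  110 → break 4 (new)  [load 110/170]
  110 → break 5 (new)  [load 110/170]
  50 → break 2  [load 170/170]
  40 → break 1  [load 170/170]
  20 → break 3  [load 140/170]
5 commercial breaks opened.

5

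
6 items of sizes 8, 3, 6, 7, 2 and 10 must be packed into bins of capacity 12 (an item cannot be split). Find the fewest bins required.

4

Total = 10 + 8 + 7 + 6 + 3 + 2 = 36.
Lower bound: ⌈36/12⌉ = 3 bins.
A packing using 4 bins:
  bin 1: 10 + 2 = 12
  bin 2: 8 + 3 = 11
  bin 3: 7 = 7
  bin 4: 6 = 6
No arrangement into 3 bins stays within capacity, so 4 is optimal.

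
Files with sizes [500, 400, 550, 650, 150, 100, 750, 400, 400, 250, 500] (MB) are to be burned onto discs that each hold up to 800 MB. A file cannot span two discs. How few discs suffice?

Total = 750 + 650 + 550 + 500 + 500 + 400 + 400 + 400 + 250 + 150 + 100 = 4650 MB.
Lower bound: ⌈4650/800⌉ = 6 discs.
A packing using 7 discs:
  disc 1: 750 = 750
  disc 2: 650 + 150 = 800
  disc 3: 550 + 250 = 800
  disc 4: 500 + 100 = 600
  disc 5: 500 = 500
  disc 6: 400 + 400 = 800
  disc 7: 400 = 400
No arrangement into 6 discs stays within capacity, so 7 is optimal.

7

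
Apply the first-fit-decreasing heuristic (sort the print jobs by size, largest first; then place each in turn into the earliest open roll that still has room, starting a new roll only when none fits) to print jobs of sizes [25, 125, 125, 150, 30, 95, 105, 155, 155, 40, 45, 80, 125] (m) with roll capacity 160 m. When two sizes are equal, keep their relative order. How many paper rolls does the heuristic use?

9

Sorted descending: 155, 155, 150, 125, 125, 125, 105, 95, 80, 45, 40, 30, 25.
  155 → roll 1 (new)  [load 155/160]
  155 → roll 2 (new)  [load 155/160]
  150 → roll 3 (new)  [load 150/160]
  125 → roll 4 (new)  [load 125/160]
  125 → roll 5 (new)  [load 125/160]
  125 → roll 6 (new)  [load 125/160]
  105 → roll 7 (new)  [load 105/160]
  95 → roll 8 (new)  [load 95/160]
  80 → roll 9 (new)  [load 80/160]
  45 → roll 7  [load 150/160]
  40 → roll 8  [load 135/160]
  30 → roll 4  [load 155/160]
  25 → roll 5  [load 150/160]
9 paper rolls opened.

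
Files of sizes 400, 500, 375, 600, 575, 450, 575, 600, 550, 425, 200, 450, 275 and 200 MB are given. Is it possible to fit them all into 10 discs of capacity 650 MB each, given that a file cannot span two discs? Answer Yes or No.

No

Total = 6175 MB; ⌈6175/650⌉ = 10.
11 files each exceed half the capacity and cannot share a disc, forcing at least 11 discs.
At least 11 discs are required, but only 10 are allowed.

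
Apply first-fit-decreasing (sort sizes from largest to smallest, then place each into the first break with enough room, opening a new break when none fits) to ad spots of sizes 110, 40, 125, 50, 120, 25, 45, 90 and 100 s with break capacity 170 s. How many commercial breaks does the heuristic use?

5

Sorted descending: 125, 120, 110, 100, 90, 50, 45, 40, 25.
  125 → break 1 (new)  [load 125/170]
  120 → break 2 (new)  [load 120/170]
  110 → break 3 (new)  [load 110/170]
  100 → break 4 (new)  [load 100/170]
  90 → break 5 (new)  [load 90/170]
  50 → break 2  [load 170/170]
  45 → break 1  [load 170/170]
  40 → break 3  [load 150/170]
  25 → break 4  [load 125/170]
5 commercial breaks opened.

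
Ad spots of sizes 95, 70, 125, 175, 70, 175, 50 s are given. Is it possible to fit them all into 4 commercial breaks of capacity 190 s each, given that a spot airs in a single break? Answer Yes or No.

Total = 760 s; ⌈760/190⌉ = 4.
The bound of 4 does not rule out 4, but exhaustive search shows no assignment into 4 commercial breaks of capacity 190 s exists — the minimum is 5.

No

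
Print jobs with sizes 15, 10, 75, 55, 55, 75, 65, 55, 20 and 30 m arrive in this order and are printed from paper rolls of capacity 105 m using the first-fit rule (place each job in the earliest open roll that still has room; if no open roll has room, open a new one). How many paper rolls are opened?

  15 → roll 1 (new)  [load 15/105]
  10 → roll 1  [load 25/105]
  75 → roll 1  [load 100/105]
  55 → roll 2 (new)  [load 55/105]
  55 → roll 3 (new)  [load 55/105]
  75 → roll 4 (new)  [load 75/105]
  65 → roll 5 (new)  [load 65/105]
  55 → roll 6 (new)  [load 55/105]
  20 → roll 2  [load 75/105]
  30 → roll 2  [load 105/105]
6 paper rolls opened.

6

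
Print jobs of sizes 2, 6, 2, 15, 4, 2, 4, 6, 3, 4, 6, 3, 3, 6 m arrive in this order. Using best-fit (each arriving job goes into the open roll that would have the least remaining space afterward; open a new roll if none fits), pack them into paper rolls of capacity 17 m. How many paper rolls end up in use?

  2 → roll 1 (new)  [load 2/17]
  6 → roll 1  [load 8/17]
  2 → roll 1  [load 10/17]
  15 → roll 2 (new)  [load 15/17]
  4 → roll 1  [load 14/17]
  2 → roll 2  [load 17/17]
  4 → roll 3 (new)  [load 4/17]
  6 → roll 3  [load 10/17]
  3 → roll 1  [load 17/17]
  4 → roll 3  [load 14/17]
  6 → roll 4 (new)  [load 6/17]
  3 → roll 3  [load 17/17]
  3 → roll 4  [load 9/17]
  6 → roll 4  [load 15/17]
4 paper rolls opened.

4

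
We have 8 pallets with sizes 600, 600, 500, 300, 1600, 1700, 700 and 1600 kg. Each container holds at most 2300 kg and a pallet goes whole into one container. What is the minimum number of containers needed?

4

Total = 1700 + 1600 + 1600 + 700 + 600 + 600 + 500 + 300 = 7600 kg.
Lower bound: ⌈7600/2300⌉ = 4 containers.
A packing using 4 containers:
  container 1: 1700 + 600 = 2300
  container 2: 1600 + 700 = 2300
  container 3: 1600 + 600 = 2200
  container 4: 500 + 300 = 800
This matches the lower bound, so 4 is optimal.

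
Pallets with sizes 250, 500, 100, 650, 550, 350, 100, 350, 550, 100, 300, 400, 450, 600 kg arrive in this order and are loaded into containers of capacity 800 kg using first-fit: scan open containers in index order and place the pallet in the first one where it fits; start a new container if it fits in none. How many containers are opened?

8

  250 → container 1 (new)  [load 250/800]
  500 → container 1  [load 750/800]
  100 → container 2 (new)  [load 100/800]
  650 → container 2  [load 750/800]
  550 → container 3 (new)  [load 550/800]
  350 → container 4 (new)  [load 350/800]
  100 → container 3  [load 650/800]
  350 → container 4  [load 700/800]
  550 → container 5 (new)  [load 550/800]
  100 → container 3  [load 750/800]
  300 → container 6 (new)  [load 300/800]
  400 → container 6  [load 700/800]
  450 → container 7 (new)  [load 450/800]
  600 → container 8 (new)  [load 600/800]
8 containers opened.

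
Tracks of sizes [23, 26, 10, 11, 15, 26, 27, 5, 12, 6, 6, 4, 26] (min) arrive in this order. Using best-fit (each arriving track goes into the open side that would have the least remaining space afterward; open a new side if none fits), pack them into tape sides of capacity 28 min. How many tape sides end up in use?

8

  23 → side 1 (new)  [load 23/28]
  26 → side 2 (new)  [load 26/28]
  10 → side 3 (new)  [load 10/28]
  11 → side 3  [load 21/28]
  15 → side 4 (new)  [load 15/28]
  26 → side 5 (new)  [load 26/28]
  27 → side 6 (new)  [load 27/28]
  5 → side 1  [load 28/28]
  12 → side 4  [load 27/28]
  6 → side 3  [load 27/28]
  6 → side 7 (new)  [load 6/28]
  4 → side 7  [load 10/28]
  26 → side 8 (new)  [load 26/28]
8 tape sides opened.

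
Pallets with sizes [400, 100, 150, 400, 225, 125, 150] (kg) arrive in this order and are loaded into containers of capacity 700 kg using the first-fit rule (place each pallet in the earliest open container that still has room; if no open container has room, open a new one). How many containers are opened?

3

  400 → container 1 (new)  [load 400/700]
  100 → container 1  [load 500/700]
  150 → container 1  [load 650/700]
  400 → container 2 (new)  [load 400/700]
  225 → container 2  [load 625/700]
  125 → container 3 (new)  [load 125/700]
  150 → container 3  [load 275/700]
3 containers opened.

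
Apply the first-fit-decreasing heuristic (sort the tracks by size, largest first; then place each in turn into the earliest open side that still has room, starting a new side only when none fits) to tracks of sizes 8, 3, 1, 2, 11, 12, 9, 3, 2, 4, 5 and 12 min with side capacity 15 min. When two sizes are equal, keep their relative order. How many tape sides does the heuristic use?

Sorted descending: 12, 12, 11, 9, 8, 5, 4, 3, 3, 2, 2, 1.
  12 → side 1 (new)  [load 12/15]
  12 → side 2 (new)  [load 12/15]
  11 → side 3 (new)  [load 11/15]
  9 → side 4 (new)  [load 9/15]
  8 → side 5 (new)  [load 8/15]
  5 → side 4  [load 14/15]
  4 → side 3  [load 15/15]
  3 → side 1  [load 15/15]
  3 → side 2  [load 15/15]
  2 → side 5  [load 10/15]
  2 → side 5  [load 12/15]
  1 → side 4  [load 15/15]
5 tape sides opened.

5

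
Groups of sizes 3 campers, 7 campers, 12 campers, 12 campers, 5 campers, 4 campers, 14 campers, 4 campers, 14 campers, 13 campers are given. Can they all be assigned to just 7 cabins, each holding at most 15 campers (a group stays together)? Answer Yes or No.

A valid assignment using 7 cabins:
  cabin 1: 14 = 14
  cabin 2: 14 = 14
  cabin 3: 13 = 13
  cabin 4: 12 + 3 = 15
  cabin 5: 12 = 12
  cabin 6: 7 + 5 = 12
  cabin 7: 4 + 4 = 8
Every load is within 15 campers, so 7 cabins suffice.

Yes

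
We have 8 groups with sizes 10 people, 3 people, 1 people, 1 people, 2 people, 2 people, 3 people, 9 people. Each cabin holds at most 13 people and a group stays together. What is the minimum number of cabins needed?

3

Total = 10 + 9 + 3 + 3 + 2 + 2 + 1 + 1 = 31 people.
Lower bound: ⌈31/13⌉ = 3 cabins.
A packing using 3 cabins:
  cabin 1: 10 + 3 = 13
  cabin 2: 9 + 3 + 1 = 13
  cabin 3: 2 + 2 + 1 = 5
This matches the lower bound, so 3 is optimal.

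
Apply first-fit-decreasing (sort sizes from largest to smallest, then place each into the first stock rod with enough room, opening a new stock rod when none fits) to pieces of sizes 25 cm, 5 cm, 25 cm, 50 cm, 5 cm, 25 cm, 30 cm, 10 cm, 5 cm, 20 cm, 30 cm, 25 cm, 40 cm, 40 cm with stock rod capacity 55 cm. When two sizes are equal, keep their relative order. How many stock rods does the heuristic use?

7

Sorted descending: 50, 40, 40, 30, 30, 25, 25, 25, 25, 20, 10, 5, 5, 5.
  50 → stock rod 1 (new)  [load 50/55]
  40 → stock rod 2 (new)  [load 40/55]
  40 → stock rod 3 (new)  [load 40/55]
  30 → stock rod 4 (new)  [load 30/55]
  30 → stock rod 5 (new)  [load 30/55]
  25 → stock rod 4  [load 55/55]
  25 → stock rod 5  [load 55/55]
  25 → stock rod 6 (new)  [load 25/55]
  25 → stock rod 6  [load 50/55]
  20 → stock rod 7 (new)  [load 20/55]
  10 → stock rod 2  [load 50/55]
  5 → stock rod 1  [load 55/55]
  5 → stock rod 2  [load 55/55]
  5 → stock rod 3  [load 45/55]
7 stock rods opened.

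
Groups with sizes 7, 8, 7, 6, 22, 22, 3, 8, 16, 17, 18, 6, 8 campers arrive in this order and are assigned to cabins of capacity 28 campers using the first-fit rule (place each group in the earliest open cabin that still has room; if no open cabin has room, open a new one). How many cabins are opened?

  7 → cabin 1 (new)  [load 7/28]
  8 → cabin 1  [load 15/28]
  7 → cabin 1  [load 22/28]
  6 → cabin 1  [load 28/28]
  22 → cabin 2 (new)  [load 22/28]
  22 → cabin 3 (new)  [load 22/28]
  3 → cabin 2  [load 25/28]
  8 → cabin 4 (new)  [load 8/28]
  16 → cabin 4  [load 24/28]
  17 → cabin 5 (new)  [load 17/28]
  18 → cabin 6 (new)  [load 18/28]
  6 → cabin 3  [load 28/28]
  8 → cabin 5  [load 25/28]
6 cabins opened.

6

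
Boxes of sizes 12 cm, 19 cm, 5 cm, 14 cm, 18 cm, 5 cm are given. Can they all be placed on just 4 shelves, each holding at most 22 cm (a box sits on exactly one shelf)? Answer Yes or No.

Yes

A valid assignment using 4 shelves:
  shelf 1: 19 = 19
  shelf 2: 18 = 18
  shelf 3: 14 + 5 = 19
  shelf 4: 12 + 5 = 17
Every load is within 22 cm, so 4 shelves suffice.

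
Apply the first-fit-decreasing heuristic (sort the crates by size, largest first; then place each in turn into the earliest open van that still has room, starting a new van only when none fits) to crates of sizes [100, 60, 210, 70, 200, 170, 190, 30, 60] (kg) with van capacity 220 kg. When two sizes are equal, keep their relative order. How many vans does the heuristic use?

6

Sorted descending: 210, 200, 190, 170, 100, 70, 60, 60, 30.
  210 → van 1 (new)  [load 210/220]
  200 → van 2 (new)  [load 200/220]
  190 → van 3 (new)  [load 190/220]
  170 → van 4 (new)  [load 170/220]
  100 → van 5 (new)  [load 100/220]
  70 → van 5  [load 170/220]
  60 → van 6 (new)  [load 60/220]
  60 → van 6  [load 120/220]
  30 → van 3  [load 220/220]
6 vans opened.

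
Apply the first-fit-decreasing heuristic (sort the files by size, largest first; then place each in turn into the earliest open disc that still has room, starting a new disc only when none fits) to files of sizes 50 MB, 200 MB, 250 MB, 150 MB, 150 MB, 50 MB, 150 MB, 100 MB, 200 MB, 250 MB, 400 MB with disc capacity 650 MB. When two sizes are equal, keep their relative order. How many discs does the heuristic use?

Sorted descending: 400, 250, 250, 200, 200, 150, 150, 150, 100, 50, 50.
  400 → disc 1 (new)  [load 400/650]
  250 → disc 1  [load 650/650]
  250 → disc 2 (new)  [load 250/650]
  200 → disc 2  [load 450/650]
  200 → disc 2  [load 650/650]
  150 → disc 3 (new)  [load 150/650]
  150 → disc 3  [load 300/650]
  150 → disc 3  [load 450/650]
  100 → disc 3  [load 550/650]
  50 → disc 3  [load 600/650]
  50 → disc 3  [load 650/650]
3 discs opened.

3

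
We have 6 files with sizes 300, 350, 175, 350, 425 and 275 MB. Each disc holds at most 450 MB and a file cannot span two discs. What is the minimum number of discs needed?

Total = 425 + 350 + 350 + 300 + 275 + 175 = 1875 MB.
Lower bound: ⌈1875/450⌉ = 5 discs.
A packing using 5 discs:
  disc 1: 425 = 425
  disc 2: 350 = 350
  disc 3: 350 = 350
  disc 4: 300 = 300
  disc 5: 275 + 175 = 450
This matches the lower bound, so 5 is optimal.

5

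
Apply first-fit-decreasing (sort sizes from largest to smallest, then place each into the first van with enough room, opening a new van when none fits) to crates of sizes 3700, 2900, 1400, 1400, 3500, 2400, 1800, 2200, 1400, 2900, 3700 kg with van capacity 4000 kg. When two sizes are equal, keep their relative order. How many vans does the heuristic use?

8

Sorted descending: 3700, 3700, 3500, 2900, 2900, 2400, 2200, 1800, 1400, 1400, 1400.
  3700 → van 1 (new)  [load 3700/4000]
  3700 → van 2 (new)  [load 3700/4000]
  3500 → van 3 (new)  [load 3500/4000]
  2900 → van 4 (new)  [load 2900/4000]
  2900 → van 5 (new)  [load 2900/4000]
  2400 → van 6 (new)  [load 2400/4000]
  2200 → van 7 (new)  [load 2200/4000]
  1800 → van 7  [load 4000/4000]
  1400 → van 6  [load 3800/4000]
  1400 → van 8 (new)  [load 1400/4000]
  1400 → van 8  [load 2800/4000]
8 vans opened.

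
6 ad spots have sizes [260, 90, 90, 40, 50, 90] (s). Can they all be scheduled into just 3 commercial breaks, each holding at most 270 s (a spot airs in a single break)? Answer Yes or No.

A valid assignment using 3 commercial breaks:
  break 1: 260 = 260
  break 2: 90 + 90 + 90 = 270
  break 3: 50 + 40 = 90
Every load is within 270 s, so 3 commercial breaks suffice.

Yes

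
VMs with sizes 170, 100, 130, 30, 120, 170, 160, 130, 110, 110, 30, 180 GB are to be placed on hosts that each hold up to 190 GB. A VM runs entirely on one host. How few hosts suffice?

Total = 180 + 170 + 170 + 160 + 130 + 130 + 120 + 110 + 110 + 100 + 30 + 30 = 1440 GB.
Lower bound: ⌈1440/190⌉ = 8 hosts.
Also, 10 VMs each exceed 95 GB, and no two of those can share a host, so at least 10 hosts are needed.
A packing using 10 hosts:
  host 1: 180 = 180
  host 2: 170 = 170
  host 3: 170 = 170
  host 4: 160 + 30 = 190
  host 5: 130 + 30 = 160
  host 6: 130 = 130
  host 7: 120 = 120
  host 8: 110 = 110
  host 9: 110 = 110
  host 10: 100 = 100
This matches the lower bound, so 10 is optimal.

10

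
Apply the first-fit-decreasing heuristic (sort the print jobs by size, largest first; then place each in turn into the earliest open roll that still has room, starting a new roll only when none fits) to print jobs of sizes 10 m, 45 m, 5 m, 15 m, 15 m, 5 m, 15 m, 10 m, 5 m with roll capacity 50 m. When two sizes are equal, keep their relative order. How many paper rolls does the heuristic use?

Sorted descending: 45, 15, 15, 15, 10, 10, 5, 5, 5.
  45 → roll 1 (new)  [load 45/50]
  15 → roll 2 (new)  [load 15/50]
  15 → roll 2  [load 30/50]
  15 → roll 2  [load 45/50]
  10 → roll 3 (new)  [load 10/50]
  10 → roll 3  [load 20/50]
  5 → roll 1  [load 50/50]
  5 → roll 2  [load 50/50]
  5 → roll 3  [load 25/50]
3 paper rolls opened.

3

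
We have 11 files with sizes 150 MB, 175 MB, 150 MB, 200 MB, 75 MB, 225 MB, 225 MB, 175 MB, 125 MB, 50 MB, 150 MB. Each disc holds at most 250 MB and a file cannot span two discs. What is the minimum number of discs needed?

Total = 225 + 225 + 200 + 175 + 175 + 150 + 150 + 150 + 125 + 75 + 50 = 1700 MB.
Lower bound: ⌈1700/250⌉ = 7 discs.
Also, 8 files each exceed 125 MB, and no two of those can share a disc, so at least 8 discs are needed.
A packing using 9 discs:
  disc 1: 225 = 225
  disc 2: 225 = 225
  disc 3: 200 + 50 = 250
  disc 4: 175 + 75 = 250
  disc 5: 175 = 175
  disc 6: 150 = 150
  disc 7: 150 = 150
  disc 8: 150 = 150
  disc 9: 125 = 125
No arrangement into 8 discs stays within capacity, so 9 is optimal.

9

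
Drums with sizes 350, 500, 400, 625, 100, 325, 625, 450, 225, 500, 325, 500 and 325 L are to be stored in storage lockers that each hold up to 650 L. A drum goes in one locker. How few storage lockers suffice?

Total = 625 + 625 + 500 + 500 + 500 + 450 + 400 + 350 + 325 + 325 + 325 + 225 + 100 = 5250 L.
Lower bound: ⌈5250/650⌉ = 9 storage lockers.
A packing using 10 storage lockers:
  locker 1: 625 = 625
  locker 2: 625 = 625
  locker 3: 500 + 100 = 600
  locker 4: 500 = 500
  locker 5: 500 = 500
  locker 6: 450 = 450
  locker 7: 400 + 225 = 625
  locker 8: 350 = 350
  locker 9: 325 + 325 = 650
  locker 10: 325 = 325
No arrangement into 9 storage lockers stays within capacity, so 10 is optimal.

10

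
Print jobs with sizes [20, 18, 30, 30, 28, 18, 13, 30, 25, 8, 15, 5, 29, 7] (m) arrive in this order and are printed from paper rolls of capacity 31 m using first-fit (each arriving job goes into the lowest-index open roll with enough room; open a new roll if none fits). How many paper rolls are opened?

  20 → roll 1 (new)  [load 20/31]
  18 → roll 2 (new)  [load 18/31]
  30 → roll 3 (new)  [load 30/31]
  30 → roll 4 (new)  [load 30/31]
  28 → roll 5 (new)  [load 28/31]
  18 → roll 6 (new)  [load 18/31]
  13 → roll 2  [load 31/31]
  30 → roll 7 (new)  [load 30/31]
  25 → roll 8 (new)  [load 25/31]
  8 → roll 1  [load 28/31]
  15 → roll 9 (new)  [load 15/31]
  5 → roll 6  [load 23/31]
  29 → roll 10 (new)  [load 29/31]
  7 → roll 6  [load 30/31]
10 paper rolls opened.

10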